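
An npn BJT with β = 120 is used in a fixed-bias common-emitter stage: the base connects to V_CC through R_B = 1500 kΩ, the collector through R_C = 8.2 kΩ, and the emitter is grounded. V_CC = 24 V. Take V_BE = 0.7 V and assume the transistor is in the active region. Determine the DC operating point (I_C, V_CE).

Base loop: V_CC = I_B·R_B + V_BE, so I_B = (24 − 0.7)/1500 kΩ = 0.0155 mA.
In the active region I_C = β·I_B = 120 × 0.0155 = 1.86 mA.
Collector loop: V_CE = V_CC − I_C·R_C = 24 − 1.86×8.2 = 8.72 V.
Since V_CE = 8.72 V > V_CE(sat) ≈ 0.2 V, the transistor is in the active region as assumed.

I_C ≈ 1.9 mA, V_CE ≈ 8.7 V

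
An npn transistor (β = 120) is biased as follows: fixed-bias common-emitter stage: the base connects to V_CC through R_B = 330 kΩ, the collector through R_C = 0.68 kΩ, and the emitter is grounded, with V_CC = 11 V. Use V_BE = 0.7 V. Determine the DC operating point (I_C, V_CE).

Base loop: V_CC = I_B·R_B + V_BE, so I_B = (11 − 0.7)/330 kΩ = 0.0312 mA.
In the active region I_C = β·I_B = 120 × 0.0312 = 3.75 mA.
Collector loop: V_CE = V_CC − I_C·R_C = 11 − 3.75×0.68 = 8.45 V.
Since V_CE = 8.45 V > V_CE(sat) ≈ 0.2 V, the transistor is in the active region as assumed.

I_C ≈ 3.7 mA, V_CE ≈ 8.5 V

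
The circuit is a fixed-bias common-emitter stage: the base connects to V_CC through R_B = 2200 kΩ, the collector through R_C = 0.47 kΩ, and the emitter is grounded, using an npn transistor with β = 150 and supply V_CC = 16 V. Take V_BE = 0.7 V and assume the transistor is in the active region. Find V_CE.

Base loop: V_CC = I_B·R_B + V_BE, so I_B = (16 − 0.7)/2200 kΩ = 0.00695 mA.
In the active region I_C = β·I_B = 150 × 0.00695 = 1.04 mA.
Collector loop: V_CE = V_CC − I_C·R_C = 16 − 1.04×0.47 = 15.5 V.
Since V_CE = 15.5 V > V_CE(sat) ≈ 0.2 V, the transistor is in the active region as assumed.

V_CE ≈ 16 V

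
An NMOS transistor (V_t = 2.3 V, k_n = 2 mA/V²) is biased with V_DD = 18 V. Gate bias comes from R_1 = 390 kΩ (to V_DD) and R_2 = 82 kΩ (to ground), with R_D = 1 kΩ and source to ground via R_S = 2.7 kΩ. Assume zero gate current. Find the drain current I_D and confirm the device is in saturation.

V_G = V_DD·R_2/(R_1+R_2) = 18×82/472 = 3.13 V.
Assume saturation: I_D = (k_n/2)(V_GS − V_t)² with V_GS = V_G − I_D·R_S = 3.13 − 2.7·I_D.
Substituting gives 7.29·I_D² − 5.47·I_D + 0.684 = 0, with roots I_D = 0.159 or 0.591 mA.
The root I_D = 0.591 mA gives V_GS = 1.53 V ≤ V_t, so take I_D = 0.159 mA.
Then V_GS = 2.7 V and V_DS = V_DD − I_D(R_D+R_S) = 18 − 0.159×3.7 = 17.4 V.
Saturation requires V_DS ≥ V_GS − V_t = 0.398 V; 17.4 ≥ 0.398 ✓.

I_D ≈ 0.16 mA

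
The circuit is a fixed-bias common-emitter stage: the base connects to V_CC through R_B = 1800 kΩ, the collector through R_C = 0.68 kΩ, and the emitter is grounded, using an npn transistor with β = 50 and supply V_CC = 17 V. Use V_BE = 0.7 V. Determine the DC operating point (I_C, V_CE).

I_C ≈ 0.45 mA, V_CE ≈ 17 V

Base loop: V_CC = I_B·R_B + V_BE, so I_B = (17 − 0.7)/1800 kΩ = 0.00906 mA.
In the active region I_C = β·I_B = 50 × 0.00906 = 0.453 mA.
Collector loop: V_CE = V_CC − I_C·R_C = 17 − 0.453×0.68 = 16.7 V.
Since V_CE = 16.7 V > V_CE(sat) ≈ 0.2 V, the transistor is in the active region as assumed.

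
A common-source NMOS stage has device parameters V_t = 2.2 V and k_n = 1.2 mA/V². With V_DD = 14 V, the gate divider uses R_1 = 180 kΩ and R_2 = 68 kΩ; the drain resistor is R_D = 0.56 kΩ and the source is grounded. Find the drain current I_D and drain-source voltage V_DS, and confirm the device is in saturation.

V_G = V_DD·R_2/(R_1+R_2) = 14×68/248 = 3.84 V. With the source grounded, V_GS = V_G = 3.84 V.
Assume saturation: I_D = (k_n/2)(V_GS − V_t)² = (1.2/2)×(3.84 − 2.2)² = 0.6×1.64² = 1.61 mA.
V_DS = V_DD − I_D·R_D = 14 − 1.61×0.56 = 13.1 V.
Saturation requires V_DS ≥ V_GS − V_t = 1.64 V; 13.1 ≥ 1.64 ✓.

I_D ≈ 1.6 mA, V_DS ≈ 13 V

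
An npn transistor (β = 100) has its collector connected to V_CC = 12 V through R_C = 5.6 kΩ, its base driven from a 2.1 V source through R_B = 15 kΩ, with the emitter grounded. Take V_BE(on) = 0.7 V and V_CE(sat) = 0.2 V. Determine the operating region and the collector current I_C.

saturation; I_C ≈ 2.1 mA

Assume active: I_B = (2.1 − 0.7)/15 = 0.0933 mA, giving I_C = β·I_B = 9.33 mA.
But then V_CE = 12 − 9.33×5.6 = -40.3 V < V_CE(sat) = 0.2 V — impossible in the active region.
So the transistor is saturated. With V_CE = 0.2 V, I_C = (V_CC − 0.2)/R_C = 11.8/5.6 = 2.11 mA.
Check: β·I_B = 9.33 mA > I_C = 2.11 mA, confirming saturation.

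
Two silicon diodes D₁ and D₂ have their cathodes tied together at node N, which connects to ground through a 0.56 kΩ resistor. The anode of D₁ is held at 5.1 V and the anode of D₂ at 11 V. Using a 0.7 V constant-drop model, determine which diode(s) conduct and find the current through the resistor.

Assume both conduct. Then node N would need to be at both 5.1−0.7 = 4.4 V and 11−0.7 = 10.3 V, which is impossible.
Assume only D₂ conducts: V_N = 11 − 0.7 = 10.3 V, so I_R = 10.3/0.56 = 18.4 mA.
Check D₁: its anode-to-cathode voltage is 5.1 − 10.3 = -5.2 V < 0.7 V, so it is off. The assumption is consistent.

Only D₂ conducts; I_R ≈ 18 mA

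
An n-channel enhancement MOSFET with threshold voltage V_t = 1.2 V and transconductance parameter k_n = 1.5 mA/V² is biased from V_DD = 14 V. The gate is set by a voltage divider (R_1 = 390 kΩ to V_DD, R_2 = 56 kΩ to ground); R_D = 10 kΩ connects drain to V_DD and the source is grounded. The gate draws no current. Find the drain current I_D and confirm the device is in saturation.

I_D ≈ 0.23 mA

V_G = V_DD·R_2/(R_1+R_2) = 14×56/446 = 1.76 V. With the source grounded, V_GS = V_G = 1.76 V.
Assume saturation: I_D = (k_n/2)(V_GS − V_t)² = (1.5/2)×(1.76 − 1.2)² = 0.75×0.558² = 0.233 mA.
V_DS = V_DD − I_D·R_D = 14 − 0.233×10 = 11.7 V.
Saturation requires V_DS ≥ V_GS − V_t = 0.558 V; 11.7 ≥ 0.558 ✓.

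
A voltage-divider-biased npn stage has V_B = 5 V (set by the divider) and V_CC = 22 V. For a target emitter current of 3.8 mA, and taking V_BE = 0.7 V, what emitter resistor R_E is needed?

V_E = V_B − V_BE = 5 − 0.7 = 4.3 V.
R_E = V_E / I_E = 4.3 / 3.8 = 1.13 kΩ.

R_E ≈ 1.1 kΩ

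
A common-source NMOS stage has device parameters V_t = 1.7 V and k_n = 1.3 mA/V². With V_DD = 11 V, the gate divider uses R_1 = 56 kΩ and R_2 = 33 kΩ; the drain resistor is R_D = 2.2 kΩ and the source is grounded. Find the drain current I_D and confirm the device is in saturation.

I_D ≈ 3.7 mA

V_G = V_DD·R_2/(R_1+R_2) = 11×33/89 = 4.08 V. With the source grounded, V_GS = V_G = 4.08 V.
Assume saturation: I_D = (k_n/2)(V_GS − V_t)² = (1.3/2)×(4.08 − 1.7)² = 0.65×2.38² = 3.68 mA.
V_DS = V_DD − I_D·R_D = 11 − 3.68×2.2 = 2.91 V.
Saturation requires V_DS ≥ V_GS − V_t = 2.38 V; 2.91 ≥ 2.38 ✓.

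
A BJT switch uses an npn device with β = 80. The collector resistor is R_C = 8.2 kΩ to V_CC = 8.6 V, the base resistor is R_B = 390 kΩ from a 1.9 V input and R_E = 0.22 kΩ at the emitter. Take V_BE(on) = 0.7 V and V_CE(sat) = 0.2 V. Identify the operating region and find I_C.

Assume active. Base-emitter loop: I_B = (V_BB − V_BE)/(R_B + (β+1)R_E) = (1.9 − 0.7)/(390 + 81×0.22) = 0.00294 mA.
I_C = β·I_B = 80×0.00294 = 0.235 mA.
V_CE = V_CC − I_C·R_C − I_E·R_E = 8.6 − 0.235×8.2 − 0.238×0.22 = 6.62 V > V_CE(sat), so the active-region assumption holds.

active; I_C ≈ 0.24 mA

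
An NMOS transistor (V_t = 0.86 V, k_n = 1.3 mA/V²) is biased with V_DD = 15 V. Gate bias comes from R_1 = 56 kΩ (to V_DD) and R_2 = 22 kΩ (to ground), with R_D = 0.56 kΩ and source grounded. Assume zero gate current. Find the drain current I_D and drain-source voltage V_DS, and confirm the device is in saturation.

V_G = V_DD·R_2/(R_1+R_2) = 15×22/78 = 4.23 V. With the source grounded, V_GS = V_G = 4.23 V.
Assume saturation: I_D = (k_n/2)(V_GS − V_t)² = (1.3/2)×(4.23 − 0.86)² = 0.65×3.37² = 7.39 mA.
V_DS = V_DD − I_D·R_D = 15 − 7.39×0.56 = 10.9 V.
Saturation requires V_DS ≥ V_GS − V_t = 3.37 V; 10.9 ≥ 3.37 ✓.

I_D ≈ 7.4 mA, V_DS ≈ 11 V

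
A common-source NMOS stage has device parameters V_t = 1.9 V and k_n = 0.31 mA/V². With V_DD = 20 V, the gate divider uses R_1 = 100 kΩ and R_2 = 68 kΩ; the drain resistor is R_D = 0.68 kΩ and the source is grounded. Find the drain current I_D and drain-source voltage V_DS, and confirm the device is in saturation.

I_D ≈ 5.9 mA, V_DS ≈ 16 V

V_G = V_DD·R_2/(R_1+R_2) = 20×68/168 = 8.1 V. With the source grounded, V_GS = V_G = 8.1 V.
Assume saturation: I_D = (k_n/2)(V_GS − V_t)² = (0.31/2)×(8.1 − 1.9)² = 0.155×6.2² = 5.95 mA.
V_DS = V_DD − I_D·R_D = 20 − 5.95×0.68 = 16 V.
Saturation requires V_DS ≥ V_GS − V_t = 6.2 V; 16 ≥ 6.2 ✓.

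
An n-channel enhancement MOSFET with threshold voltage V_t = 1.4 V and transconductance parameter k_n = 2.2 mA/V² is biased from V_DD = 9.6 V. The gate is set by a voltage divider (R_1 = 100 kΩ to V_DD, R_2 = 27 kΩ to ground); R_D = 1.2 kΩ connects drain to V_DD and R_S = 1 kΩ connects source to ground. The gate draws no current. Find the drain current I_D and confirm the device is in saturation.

I_D ≈ 0.21 mA

V_G = V_DD·R_2/(R_1+R_2) = 9.6×27/127 = 2.04 V.
Assume saturation: I_D = (k_n/2)(V_GS − V_t)² with V_GS = V_G − I_D·R_S = 2.04 − 1·I_D.
Substituting gives 1.1·I_D² − 2.41·I_D + 0.452 = 0, with roots I_D = 0.207 or 1.98 mA.
The root I_D = 1.98 mA gives V_GS = 0.057 V ≤ V_t, so take I_D = 0.207 mA.
Then V_GS = 1.83 V and V_DS = V_DD − I_D(R_D+R_S) = 9.6 − 0.207×2.2 = 9.14 V.
Saturation requires V_DS ≥ V_GS − V_t = 0.434 V; 9.14 ≥ 0.434 ✓.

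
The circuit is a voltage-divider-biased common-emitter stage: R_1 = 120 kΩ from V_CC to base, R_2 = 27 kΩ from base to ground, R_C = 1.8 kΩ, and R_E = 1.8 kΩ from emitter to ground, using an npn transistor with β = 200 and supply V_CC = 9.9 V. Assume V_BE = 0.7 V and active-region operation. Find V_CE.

Thevenize the base divider: V_Th = V_CC·R_2/(R_1+R_2) = 9.9×27/147 = 1.82 V, R_Th = R_1‖R_2 = 22 kΩ.
Base-emitter loop: V_Th = I_B·R_Th + V_BE + (β+1)I_B·R_E, so I_B = (1.82 − 0.7) / (22 + 201×1.8) = 0.00291 mA.
I_C = β·I_B = 200×0.00291 = 0.583 mA, and I_E = (β+1)I_B = 0.586 mA.
V_CE = V_CC − I_C·R_C − I_E·R_E = 9.9 − 0.583×1.8 − 0.586×1.8 = 7.8 V.
V_CE = 7.8 V > 0.2 V confirms active-region operation.

V_CE ≈ 7.8 V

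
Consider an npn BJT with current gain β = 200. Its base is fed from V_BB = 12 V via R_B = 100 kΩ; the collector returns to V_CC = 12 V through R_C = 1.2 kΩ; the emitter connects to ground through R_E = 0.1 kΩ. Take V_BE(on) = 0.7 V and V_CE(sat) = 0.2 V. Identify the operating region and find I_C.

Assume active: I_B = (12 − 0.7)/(100 + 201×0.1) = 0.0941 mA, I_C = β·I_B = 18.8 mA.
Then V_CE = 12 − 18.8×1.2 − 18.9×0.1 = -12.5 V < 0.2 V — the active assumption fails.
Re-solve with V_CE = 0.2 V. KCL at the emitter: V_E/R_E = (V_BB−0.7−V_E)/R_B + (V_CC−0.2−V_E)/R_C, giving V_E = 0.917 V.
I_C = (V_CC − 0.2 − V_E)/R_C = (11.8 − 0.917)/1.2 = 9.07 mA.
Check: I_B = (11.3 − 0.917)/100 = 0.104 mA, and β·I_B = 20.8 mA > I_C, confirming saturation.

saturation; I_C ≈ 9.1 mA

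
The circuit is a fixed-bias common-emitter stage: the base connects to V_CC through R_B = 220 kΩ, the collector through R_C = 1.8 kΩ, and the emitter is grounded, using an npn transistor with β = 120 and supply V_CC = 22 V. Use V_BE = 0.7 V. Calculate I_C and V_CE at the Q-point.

I_C ≈ 12 mA, V_CE ≈ 1.1 V

Base loop: V_CC = I_B·R_B + V_BE, so I_B = (22 − 0.7)/220 kΩ = 0.0968 mA.
In the active region I_C = β·I_B = 120 × 0.0968 = 11.6 mA.
Collector loop: V_CE = V_CC − I_C·R_C = 22 − 11.6×1.8 = 1.09 V.
Since V_CE = 1.09 V > V_CE(sat) ≈ 0.2 V, the transistor is in the active region as assumed.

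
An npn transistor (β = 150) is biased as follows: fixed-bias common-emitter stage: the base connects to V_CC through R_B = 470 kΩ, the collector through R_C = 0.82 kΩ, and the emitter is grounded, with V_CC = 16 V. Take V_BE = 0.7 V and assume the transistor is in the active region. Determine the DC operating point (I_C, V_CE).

I_C ≈ 4.9 mA, V_CE ≈ 12 V

Base loop: V_CC = I_B·R_B + V_BE, so I_B = (16 − 0.7)/470 kΩ = 0.0326 mA.
In the active region I_C = β·I_B = 150 × 0.0326 = 4.88 mA.
Collector loop: V_CE = V_CC − I_C·R_C = 16 − 4.88×0.82 = 12 V.
Since V_CE = 12 V > V_CE(sat) ≈ 0.2 V, the transistor is in the active region as assumed.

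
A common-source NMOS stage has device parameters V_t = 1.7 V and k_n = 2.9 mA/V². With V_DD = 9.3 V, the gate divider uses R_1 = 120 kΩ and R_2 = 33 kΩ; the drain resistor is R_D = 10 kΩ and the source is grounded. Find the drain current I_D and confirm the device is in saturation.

I_D ≈ 0.14 mA

V_G = V_DD·R_2/(R_1+R_2) = 9.3×33/153 = 2.01 V. With the source grounded, V_GS = V_G = 2.01 V.
Assume saturation: I_D = (k_n/2)(V_GS − V_t)² = (2.9/2)×(2.01 − 1.7)² = 1.45×0.306² = 0.136 mA.
V_DS = V_DD − I_D·R_D = 9.3 − 0.136×10 = 7.94 V.
Saturation requires V_DS ≥ V_GS − V_t = 0.306 V; 7.94 ≥ 0.306 ✓.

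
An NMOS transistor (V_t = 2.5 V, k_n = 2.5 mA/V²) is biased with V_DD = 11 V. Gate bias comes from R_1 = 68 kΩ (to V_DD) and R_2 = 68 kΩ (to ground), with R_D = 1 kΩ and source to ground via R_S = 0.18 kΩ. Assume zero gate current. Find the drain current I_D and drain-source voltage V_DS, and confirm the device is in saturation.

V_G = V_DD·R_2/(R_1+R_2) = 11×68/136 = 5.5 V.
Assume saturation: I_D = (k_n/2)(V_GS − V_t)² with V_GS = V_G − I_D·R_S = 5.5 − 0.18·I_D.
Substituting gives 0.0405·I_D² − 2.35·I_D + 11.2 = 0, with roots I_D = 5.26 or 52.8 mA.
The root I_D = 52.8 mA gives V_GS = -4 V ≤ V_t, so take I_D = 5.26 mA.
Then V_GS = 4.55 V and V_DS = V_DD − I_D(R_D+R_S) = 11 − 5.26×1.18 = 4.79 V.
Saturation requires V_DS ≥ V_GS − V_t = 2.05 V; 4.79 ≥ 2.05 ✓.

I_D ≈ 5.3 mA, V_DS ≈ 4.8 V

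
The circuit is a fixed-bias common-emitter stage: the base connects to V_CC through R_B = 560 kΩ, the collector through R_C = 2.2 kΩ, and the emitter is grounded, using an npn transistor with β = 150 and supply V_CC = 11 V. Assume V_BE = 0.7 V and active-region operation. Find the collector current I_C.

I_C ≈ 2.8 mA

Base loop: V_CC = I_B·R_B + V_BE, so I_B = (11 − 0.7)/560 kΩ = 0.0184 mA.
In the active region I_C = β·I_B = 150 × 0.0184 = 2.76 mA.
Collector loop: V_CE = V_CC − I_C·R_C = 11 − 2.76×2.2 = 4.93 V.
Since V_CE = 4.93 V > V_CE(sat) ≈ 0.2 V, the transistor is in the active region as assumed.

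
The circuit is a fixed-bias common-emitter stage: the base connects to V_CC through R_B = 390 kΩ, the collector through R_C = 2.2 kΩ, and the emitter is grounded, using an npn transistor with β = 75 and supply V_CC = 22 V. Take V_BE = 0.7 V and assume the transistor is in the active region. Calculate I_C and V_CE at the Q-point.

Base loop: V_CC = I_B·R_B + V_BE, so I_B = (22 − 0.7)/390 kΩ = 0.0546 mA.
In the active region I_C = β·I_B = 75 × 0.0546 = 4.1 mA.
Collector loop: V_CE = V_CC − I_C·R_C = 22 − 4.1×2.2 = 13 V.
Since V_CE = 13 V > V_CE(sat) ≈ 0.2 V, the transistor is in the active region as assumed.

I_C ≈ 4.1 mA, V_CE ≈ 13 V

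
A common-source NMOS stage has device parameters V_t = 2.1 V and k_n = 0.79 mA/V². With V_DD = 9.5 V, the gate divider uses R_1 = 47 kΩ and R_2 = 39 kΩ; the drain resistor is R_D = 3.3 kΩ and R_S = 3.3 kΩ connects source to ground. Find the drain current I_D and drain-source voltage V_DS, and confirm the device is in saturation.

V_G = V_DD·R_2/(R_1+R_2) = 9.5×39/86 = 4.31 V.
Assume saturation: I_D = (k_n/2)(V_GS − V_t)² with V_GS = V_G − I_D·R_S = 4.31 − 3.3·I_D.
Substituting gives 4.3·I_D² − 6.76·I_D + 1.93 = 0, with roots I_D = 0.374 or 1.2 mA.
The root I_D = 1.2 mA gives V_GS = 0.36 V ≤ V_t, so take I_D = 0.374 mA.
Then V_GS = 3.07 V and V_DS = V_DD − I_D(R_D+R_S) = 9.5 − 0.374×6.6 = 7.03 V.
Saturation requires V_DS ≥ V_GS − V_t = 0.973 V; 7.03 ≥ 0.973 ✓.

I_D ≈ 0.37 mA, V_DS ≈ 7 V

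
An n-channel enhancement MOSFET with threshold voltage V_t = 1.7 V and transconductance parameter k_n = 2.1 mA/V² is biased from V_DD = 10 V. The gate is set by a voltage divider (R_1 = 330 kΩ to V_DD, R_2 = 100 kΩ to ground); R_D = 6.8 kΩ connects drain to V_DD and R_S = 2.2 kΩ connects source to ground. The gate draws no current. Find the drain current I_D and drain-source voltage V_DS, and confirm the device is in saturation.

V_G = V_DD·R_2/(R_1+R_2) = 10×100/430 = 2.33 V.
Assume saturation: I_D = (k_n/2)(V_GS − V_t)² with V_GS = V_G − I_D·R_S = 2.33 − 2.2·I_D.
Substituting gives 5.08·I_D² − 3.89·I_D + 0.411 = 0, with roots I_D = 0.127 or 0.639 mA.
The root I_D = 0.639 mA gives V_GS = 0.92 V ≤ V_t, so take I_D = 0.127 mA.
Then V_GS = 2.05 V and V_DS = V_DD − I_D(R_D+R_S) = 10 − 0.127×9 = 8.86 V.
Saturation requires V_DS ≥ V_GS − V_t = 0.347 V; 8.86 ≥ 0.347 ✓.

I_D ≈ 0.13 mA, V_DS ≈ 8.9 V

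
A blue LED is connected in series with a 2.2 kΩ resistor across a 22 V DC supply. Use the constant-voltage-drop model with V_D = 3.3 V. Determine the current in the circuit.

I ≈ 8.5 mA

KVL around the loop: 22 = V_D + I·R = 3.3 + I × 2.2 kΩ.
So I = (22 − 3.3) / 2.2 kΩ = 18.7 / 2.2 = 8.5 mA.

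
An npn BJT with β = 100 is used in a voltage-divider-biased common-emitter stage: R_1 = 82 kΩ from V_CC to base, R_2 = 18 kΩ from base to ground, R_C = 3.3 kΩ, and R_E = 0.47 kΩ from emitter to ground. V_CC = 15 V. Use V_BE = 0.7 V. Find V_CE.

Thevenize the base divider: V_Th = V_CC·R_2/(R_1+R_2) = 15×18/100 = 2.7 V, R_Th = R_1‖R_2 = 14.8 kΩ.
Base-emitter loop: V_Th = I_B·R_Th + V_BE + (β+1)I_B·R_E, so I_B = (2.7 − 0.7) / (14.8 + 101×0.47) = 0.0321 mA.
I_C = β·I_B = 100×0.0321 = 3.21 mA, and I_E = (β+1)I_B = 3.25 mA.
V_CE = V_CC − I_C·R_C − I_E·R_E = 15 − 3.21×3.3 − 3.25×0.47 = 2.87 V.
V_CE = 2.87 V > 0.2 V confirms active-region operation.

V_CE ≈ 2.9 V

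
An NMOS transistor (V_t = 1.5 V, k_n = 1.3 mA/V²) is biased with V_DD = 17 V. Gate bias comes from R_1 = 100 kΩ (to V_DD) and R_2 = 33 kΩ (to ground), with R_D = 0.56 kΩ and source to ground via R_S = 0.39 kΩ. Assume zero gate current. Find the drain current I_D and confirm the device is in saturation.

V_G = V_DD·R_2/(R_1+R_2) = 17×33/133 = 4.22 V.
Assume saturation: I_D = (k_n/2)(V_GS − V_t)² with V_GS = V_G − I_D·R_S = 4.22 − 0.39·I_D.
Substituting gives 0.0989·I_D² − 2.38·I_D + 4.8 = 0, with roots I_D = 2.23 or 21.8 mA.
The root I_D = 21.8 mA gives V_GS = -4.3 V ≤ V_t, so take I_D = 2.23 mA.
Then V_GS = 3.35 V and V_DS = V_DD − I_D(R_D+R_S) = 17 − 2.23×0.95 = 14.9 V.
Saturation requires V_DS ≥ V_GS − V_t = 1.85 V; 14.9 ≥ 1.85 ✓.

I_D ≈ 2.2 mA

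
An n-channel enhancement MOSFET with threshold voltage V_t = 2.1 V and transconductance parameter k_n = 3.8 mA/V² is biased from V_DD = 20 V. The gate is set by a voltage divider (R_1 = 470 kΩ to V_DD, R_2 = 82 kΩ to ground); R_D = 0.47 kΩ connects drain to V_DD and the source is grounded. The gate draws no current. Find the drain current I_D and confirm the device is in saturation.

I_D ≈ 1.4 mA

V_G = V_DD·R_2/(R_1+R_2) = 20×82/552 = 2.97 V. With the source grounded, V_GS = V_G = 2.97 V.
Assume saturation: I_D = (k_n/2)(V_GS − V_t)² = (3.8/2)×(2.97 − 2.1)² = 1.9×0.871² = 1.44 mA.
V_DS = V_DD − I_D·R_D = 20 − 1.44×0.47 = 19.3 V.
Saturation requires V_DS ≥ V_GS − V_t = 0.871 V; 19.3 ≥ 0.871 ✓.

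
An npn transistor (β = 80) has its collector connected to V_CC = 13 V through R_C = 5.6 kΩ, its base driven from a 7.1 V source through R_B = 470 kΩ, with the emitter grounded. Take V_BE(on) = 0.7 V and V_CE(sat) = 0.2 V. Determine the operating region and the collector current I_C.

active; I_C ≈ 1.1 mA

Assume active. Base-emitter loop: I_B = (V_BB − V_BE)/R_B = (7.1 − 0.7)/470 = 0.0136 mA.
I_C = β·I_B = 80×0.0136 = 1.09 mA.
V_CE = V_CC − I_C·R_C = 13 − 1.09×5.6 = 6.9 V > V_CE(sat), so the active-region assumption holds.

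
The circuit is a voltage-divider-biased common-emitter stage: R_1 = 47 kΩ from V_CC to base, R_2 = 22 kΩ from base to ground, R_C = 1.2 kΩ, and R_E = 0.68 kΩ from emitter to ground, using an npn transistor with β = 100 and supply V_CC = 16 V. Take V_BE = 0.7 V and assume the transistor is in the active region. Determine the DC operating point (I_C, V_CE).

Thevenize the base divider: V_Th = V_CC·R_2/(R_1+R_2) = 16×22/69 = 5.1 V, R_Th = R_1‖R_2 = 15 kΩ.
Base-emitter loop: V_Th = I_B·R_Th + V_BE + (β+1)I_B·R_E, so I_B = (5.1 − 0.7) / (15 + 101×0.68) = 0.0526 mA.
I_C = β·I_B = 100×0.0526 = 5.26 mA, and I_E = (β+1)I_B = 5.31 mA.
V_CE = V_CC − I_C·R_C − I_E·R_E = 16 − 5.26×1.2 − 5.31×0.68 = 6.07 V.
V_CE = 6.07 V > 0.2 V confirms active-region operation.

I_C ≈ 5.3 mA, V_CE ≈ 6.1 V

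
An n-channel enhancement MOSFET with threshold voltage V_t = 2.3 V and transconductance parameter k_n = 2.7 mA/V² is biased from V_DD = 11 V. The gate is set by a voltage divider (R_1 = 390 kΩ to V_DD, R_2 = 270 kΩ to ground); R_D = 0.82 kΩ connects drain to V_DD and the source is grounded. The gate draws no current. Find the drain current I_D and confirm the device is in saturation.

I_D ≈ 6.5 mA

V_G = V_DD·R_2/(R_1+R_2) = 11×270/660 = 4.5 V. With the source grounded, V_GS = V_G = 4.5 V.
Assume saturation: I_D = (k_n/2)(V_GS − V_t)² = (2.7/2)×(4.5 − 2.3)² = 1.35×2.2² = 6.53 mA.
V_DS = V_DD − I_D·R_D = 11 − 6.53×0.82 = 5.64 V.
Saturation requires V_DS ≥ V_GS − V_t = 2.2 V; 5.64 ≥ 2.2 ✓.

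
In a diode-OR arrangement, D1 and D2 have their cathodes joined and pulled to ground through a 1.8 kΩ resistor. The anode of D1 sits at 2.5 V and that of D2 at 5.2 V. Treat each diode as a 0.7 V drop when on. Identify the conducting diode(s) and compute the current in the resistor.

Assume both conduct. Then node N would need to be at both 2.5−0.7 = 1.8 V and 5.2−0.7 = 4.5 V, which is impossible.
Assume only D2 conducts: V_N = 5.2 − 0.7 = 4.5 V, so I_R = 4.5/1.8 = 2.5 mA.
Check D1: its anode-to-cathode voltage is 2.5 − 4.5 = -2 V < 0.7 V, so it is off. The assumption is consistent.

Only D2 conducts; I_R ≈ 2.5 mA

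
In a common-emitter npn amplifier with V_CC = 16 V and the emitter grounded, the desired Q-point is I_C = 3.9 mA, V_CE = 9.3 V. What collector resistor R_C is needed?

R_C ≈ 1.7 kΩ

Collector loop: V_CC = I_C·R_C + V_CE.
R_C = (V_CC − V_CE)/I_C = (16 − 9.3)/3.9 = 1.72 kΩ.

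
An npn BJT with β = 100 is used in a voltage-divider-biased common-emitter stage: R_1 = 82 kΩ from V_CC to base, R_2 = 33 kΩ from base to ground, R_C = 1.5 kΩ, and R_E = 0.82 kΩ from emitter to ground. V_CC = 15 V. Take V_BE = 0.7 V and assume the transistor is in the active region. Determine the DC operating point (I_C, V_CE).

Thevenize the base divider: V_Th = V_CC·R_2/(R_1+R_2) = 15×33/115 = 4.3 V, R_Th = R_1‖R_2 = 23.5 kΩ.
Base-emitter loop: V_Th = I_B·R_Th + V_BE + (β+1)I_B·R_E, so I_B = (4.3 − 0.7) / (23.5 + 101×0.82) = 0.0339 mA.
I_C = β·I_B = 100×0.0339 = 3.39 mA, and I_E = (β+1)I_B = 3.42 mA.
V_CE = V_CC − I_C·R_C − I_E·R_E = 15 − 3.39×1.5 − 3.42×0.82 = 7.11 V.
V_CE = 7.11 V > 0.2 V confirms active-region operation.

I_C ≈ 3.4 mA, V_CE ≈ 7.1 V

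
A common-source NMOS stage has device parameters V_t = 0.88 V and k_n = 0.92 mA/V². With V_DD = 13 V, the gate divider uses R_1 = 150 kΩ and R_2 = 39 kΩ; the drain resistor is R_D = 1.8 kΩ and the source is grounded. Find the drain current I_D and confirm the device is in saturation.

I_D ≈ 1.5 mA

V_G = V_DD·R_2/(R_1+R_2) = 13×39/189 = 2.68 V. With the source grounded, V_GS = V_G = 2.68 V.
Assume saturation: I_D = (k_n/2)(V_GS − V_t)² = (0.92/2)×(2.68 − 0.88)² = 0.46×1.8² = 1.49 mA.
V_DS = V_DD − I_D·R_D = 13 − 1.49×1.8 = 10.3 V.
Saturation requires V_DS ≥ V_GS − V_t = 1.8 V; 10.3 ≥ 1.8 ✓.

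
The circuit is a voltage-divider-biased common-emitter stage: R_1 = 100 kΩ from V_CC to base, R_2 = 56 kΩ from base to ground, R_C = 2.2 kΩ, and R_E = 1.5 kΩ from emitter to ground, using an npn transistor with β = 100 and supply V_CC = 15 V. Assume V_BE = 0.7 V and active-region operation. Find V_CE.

V_CE ≈ 5.7 V

Thevenize the base divider: V_Th = V_CC·R_2/(R_1+R_2) = 15×56/156 = 5.38 V, R_Th = R_1‖R_2 = 35.9 kΩ.
Base-emitter loop: V_Th = I_B·R_Th + V_BE + (β+1)I_B·R_E, so I_B = (5.38 − 0.7) / (35.9 + 101×1.5) = 0.025 mA.
I_C = β·I_B = 100×0.025 = 2.5 mA, and I_E = (β+1)I_B = 2.52 mA.
V_CE = V_CC − I_C·R_C − I_E·R_E = 15 − 2.5×2.2 − 2.52×1.5 = 5.71 V.
V_CE = 5.71 V > 0.2 V confirms active-region operation.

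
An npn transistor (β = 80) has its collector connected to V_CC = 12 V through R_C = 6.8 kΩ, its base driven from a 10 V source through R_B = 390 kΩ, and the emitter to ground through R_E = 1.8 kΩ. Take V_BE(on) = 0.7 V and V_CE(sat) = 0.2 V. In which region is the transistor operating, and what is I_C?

saturation; I_C ≈ 1.4 mA

Assume active: I_B = (10 − 0.7)/(390 + 81×1.8) = 0.0174 mA, I_C = β·I_B = 1.39 mA.
Then V_CE = 12 − 1.39×6.8 − 1.41×1.8 = 0.027 V < 0.2 V — the active assumption fails.
Re-solve with V_CE = 0.2 V. KCL at the emitter: V_E/R_E = (V_BB−0.7−V_E)/R_B + (V_CC−0.2−V_E)/R_C, giving V_E = 2.49 V.
I_C = (V_CC − 0.2 − V_E)/R_C = (11.8 − 2.49)/6.8 = 1.37 mA.
Check: I_B = (9.3 − 2.49)/390 = 0.0174 mA, and β·I_B = 1.4 mA > I_C, confirming saturation.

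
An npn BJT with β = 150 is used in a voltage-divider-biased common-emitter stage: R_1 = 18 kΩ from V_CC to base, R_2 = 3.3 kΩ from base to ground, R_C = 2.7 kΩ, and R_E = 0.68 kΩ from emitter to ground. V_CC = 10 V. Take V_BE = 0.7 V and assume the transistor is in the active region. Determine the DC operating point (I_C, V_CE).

I_C ≈ 1.2 mA, V_CE ≈ 5.9 V

Thevenize the base divider: V_Th = V_CC·R_2/(R_1+R_2) = 10×3.3/21.3 = 1.55 V, R_Th = R_1‖R_2 = 2.79 kΩ.
Base-emitter loop: V_Th = I_B·R_Th + V_BE + (β+1)I_B·R_E, so I_B = (1.55 − 0.7) / (2.79 + 151×0.68) = 0.00805 mA.
I_C = β·I_B = 150×0.00805 = 1.21 mA, and I_E = (β+1)I_B = 1.22 mA.
V_CE = V_CC − I_C·R_C − I_E·R_E = 10 − 1.21×2.7 − 1.22×0.68 = 5.91 V.
V_CE = 5.91 V > 0.2 V confirms active-region operation.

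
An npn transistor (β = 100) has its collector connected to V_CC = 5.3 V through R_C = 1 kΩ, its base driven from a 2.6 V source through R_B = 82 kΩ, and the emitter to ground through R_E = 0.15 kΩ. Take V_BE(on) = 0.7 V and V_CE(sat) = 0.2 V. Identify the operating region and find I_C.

Assume active. Base-emitter loop: I_B = (V_BB − V_BE)/(R_B + (β+1)R_E) = (2.6 − 0.7)/(82 + 101×0.15) = 0.0196 mA.
I_C = β·I_B = 100×0.0196 = 1.96 mA.
V_CE = V_CC − I_C·R_C − I_E·R_E = 5.3 − 1.96×1 − 1.98×0.15 = 3.05 V > V_CE(sat), so the active-region assumption holds.

active; I_C ≈ 2 mA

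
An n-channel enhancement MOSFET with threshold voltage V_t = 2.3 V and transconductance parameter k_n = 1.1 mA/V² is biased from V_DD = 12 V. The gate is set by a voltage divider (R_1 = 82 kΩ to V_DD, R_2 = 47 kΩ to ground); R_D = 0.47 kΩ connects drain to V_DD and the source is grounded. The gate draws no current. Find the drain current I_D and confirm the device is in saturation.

V_G = V_DD·R_2/(R_1+R_2) = 12×47/129 = 4.37 V. With the source grounded, V_GS = V_G = 4.37 V.
Assume saturation: I_D = (k_n/2)(V_GS − V_t)² = (1.1/2)×(4.37 − 2.3)² = 0.55×2.07² = 2.36 mA.
V_DS = V_DD − I_D·R_D = 12 − 2.36×0.47 = 10.9 V.
Saturation requires V_DS ≥ V_GS − V_t = 2.07 V; 10.9 ≥ 2.07 ✓.

I_D ≈ 2.4 mA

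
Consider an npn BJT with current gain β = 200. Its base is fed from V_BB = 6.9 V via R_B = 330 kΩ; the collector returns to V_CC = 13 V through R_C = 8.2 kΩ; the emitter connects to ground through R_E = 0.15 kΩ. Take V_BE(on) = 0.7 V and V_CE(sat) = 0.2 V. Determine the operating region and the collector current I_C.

saturation; I_C ≈ 1.5 mA

Assume active: I_B = (6.9 − 0.7)/(330 + 201×0.15) = 0.0172 mA, I_C = β·I_B = 3.44 mA.
Then V_CE = 13 − 3.44×8.2 − 3.46×0.15 = -15.8 V < 0.2 V — the active assumption fails.
Re-solve with V_CE = 0.2 V. KCL at the emitter: V_E/R_E = (V_BB−0.7−V_E)/R_B + (V_CC−0.2−V_E)/R_C, giving V_E = 0.233 V.
I_C = (V_CC − 0.2 − V_E)/R_C = (12.8 − 0.233)/8.2 = 1.53 mA.
Check: I_B = (6.2 − 0.233)/330 = 0.0181 mA, and β·I_B = 3.62 mA > I_C, confirming saturation.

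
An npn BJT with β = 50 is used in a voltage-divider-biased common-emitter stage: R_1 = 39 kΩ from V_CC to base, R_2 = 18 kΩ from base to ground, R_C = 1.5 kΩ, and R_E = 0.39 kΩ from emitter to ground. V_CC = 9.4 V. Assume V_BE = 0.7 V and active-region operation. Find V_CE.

V_CE ≈ 2.7 V

Thevenize the base divider: V_Th = V_CC·R_2/(R_1+R_2) = 9.4×18/57 = 2.97 V, R_Th = R_1‖R_2 = 12.3 kΩ.
Base-emitter loop: V_Th = I_B·R_Th + V_BE + (β+1)I_B·R_E, so I_B = (2.97 − 0.7) / (12.3 + 51×0.39) = 0.0704 mA.
I_C = β·I_B = 50×0.0704 = 3.52 mA, and I_E = (β+1)I_B = 3.59 mA.
V_CE = V_CC − I_C·R_C − I_E·R_E = 9.4 − 3.52×1.5 − 3.59×0.39 = 2.72 V.
V_CE = 2.72 V > 0.2 V confirms active-region operation.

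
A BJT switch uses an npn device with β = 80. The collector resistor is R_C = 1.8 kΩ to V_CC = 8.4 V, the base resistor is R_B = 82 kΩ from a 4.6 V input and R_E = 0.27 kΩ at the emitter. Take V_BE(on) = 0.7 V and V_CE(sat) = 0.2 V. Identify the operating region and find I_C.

Assume active. Base-emitter loop: I_B = (V_BB − V_BE)/(R_B + (β+1)R_E) = (4.6 − 0.7)/(82 + 81×0.27) = 0.0375 mA.
I_C = β·I_B = 80×0.0375 = 3 mA.
V_CE = V_CC − I_C·R_C − I_E·R_E = 8.4 − 3×1.8 − 3.04×0.27 = 2.17 V > V_CE(sat), so the active-region assumption holds.

active; I_C ≈ 3 mA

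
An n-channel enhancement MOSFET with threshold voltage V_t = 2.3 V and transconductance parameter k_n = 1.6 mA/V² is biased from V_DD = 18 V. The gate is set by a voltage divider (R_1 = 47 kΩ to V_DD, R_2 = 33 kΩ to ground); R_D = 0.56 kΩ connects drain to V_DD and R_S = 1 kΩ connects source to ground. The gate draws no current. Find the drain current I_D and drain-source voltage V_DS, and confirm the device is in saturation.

I_D ≈ 3.1 mA, V_DS ≈ 13 V

V_G = V_DD·R_2/(R_1+R_2) = 18×33/80 = 7.42 V.
Assume saturation: I_D = (k_n/2)(V_GS − V_t)² with V_GS = V_G − I_D·R_S = 7.42 − 1·I_D.
Substituting gives 0.8·I_D² − 9.2·I_D + 21 = 0, with roots I_D = 3.14 or 8.36 mA.
The root I_D = 8.36 mA gives V_GS = -0.932 V ≤ V_t, so take I_D = 3.14 mA.
Then V_GS = 4.28 V and V_DS = V_DD − I_D(R_D+R_S) = 18 − 3.14×1.56 = 13.1 V.
Saturation requires V_DS ≥ V_GS − V_t = 1.98 V; 13.1 ≥ 1.98 ✓.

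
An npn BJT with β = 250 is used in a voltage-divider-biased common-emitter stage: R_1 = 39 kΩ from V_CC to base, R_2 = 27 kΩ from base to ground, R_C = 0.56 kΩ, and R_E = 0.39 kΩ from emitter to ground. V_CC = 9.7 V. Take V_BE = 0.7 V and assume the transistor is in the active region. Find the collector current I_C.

Thevenize the base divider: V_Th = V_CC·R_2/(R_1+R_2) = 9.7×27/66 = 3.97 V, R_Th = R_1‖R_2 = 16 kΩ.
Base-emitter loop: V_Th = I_B·R_Th + V_BE + (β+1)I_B·R_E, so I_B = (3.97 − 0.7) / (16 + 251×0.39) = 0.0287 mA.
I_C = β·I_B = 250×0.0287 = 7.18 mA, and I_E = (β+1)I_B = 7.21 mA.
V_CE = V_CC − I_C·R_C − I_E·R_E = 9.7 − 7.18×0.56 − 7.21×0.39 = 2.87 V.
V_CE = 2.87 V > 0.2 V confirms active-region operation.

I_C ≈ 7.2 mA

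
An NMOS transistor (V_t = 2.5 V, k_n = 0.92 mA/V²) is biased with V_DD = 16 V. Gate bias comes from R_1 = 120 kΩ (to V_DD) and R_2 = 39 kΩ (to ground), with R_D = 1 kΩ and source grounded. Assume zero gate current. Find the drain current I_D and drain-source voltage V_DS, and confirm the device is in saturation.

V_G = V_DD·R_2/(R_1+R_2) = 16×39/159 = 3.92 V. With the source grounded, V_GS = V_G = 3.92 V.
Assume saturation: I_D = (k_n/2)(V_GS − V_t)² = (0.92/2)×(3.92 − 2.5)² = 0.46×1.42² = 0.933 mA.
V_DS = V_DD − I_D·R_D = 16 − 0.933×1 = 15.1 V.
Saturation requires V_DS ≥ V_GS − V_t = 1.42 V; 15.1 ≥ 1.42 ✓.

I_D ≈ 0.93 mA, V_DS ≈ 15 V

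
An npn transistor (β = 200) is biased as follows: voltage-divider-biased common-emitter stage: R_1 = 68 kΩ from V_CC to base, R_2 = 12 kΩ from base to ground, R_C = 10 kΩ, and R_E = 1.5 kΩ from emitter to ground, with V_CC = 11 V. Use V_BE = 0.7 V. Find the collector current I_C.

I_C ≈ 0.61 mA

Thevenize the base divider: V_Th = V_CC·R_2/(R_1+R_2) = 11×12/80 = 1.65 V, R_Th = R_1‖R_2 = 10.2 kΩ.
Base-emitter loop: V_Th = I_B·R_Th + V_BE + (β+1)I_B·R_E, so I_B = (1.65 − 0.7) / (10.2 + 201×1.5) = 0.00305 mA.
I_C = β·I_B = 200×0.00305 = 0.61 mA, and I_E = (β+1)I_B = 0.613 mA.
V_CE = V_CC − I_C·R_C − I_E·R_E = 11 − 0.61×10 − 0.613×1.5 = 3.99 V.
V_CE = 3.99 V > 0.2 V confirms active-region operation.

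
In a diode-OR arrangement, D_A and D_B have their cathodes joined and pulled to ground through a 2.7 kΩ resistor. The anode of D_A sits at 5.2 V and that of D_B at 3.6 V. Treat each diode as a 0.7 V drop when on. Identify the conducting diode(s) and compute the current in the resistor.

Only D_A conducts; I_R ≈ 1.7 mA

Assume both conduct. Then node N would need to be at both 5.2−0.7 = 4.5 V and 3.6−0.7 = 2.9 V, which is impossible.
Assume only D_A conducts: V_N = 5.2 − 0.7 = 4.5 V, so I_R = 4.5/2.7 = 1.67 mA.
Check D_B: its anode-to-cathode voltage is 3.6 − 4.5 = -0.9 V < 0.7 V, so it is off. The assumption is consistent.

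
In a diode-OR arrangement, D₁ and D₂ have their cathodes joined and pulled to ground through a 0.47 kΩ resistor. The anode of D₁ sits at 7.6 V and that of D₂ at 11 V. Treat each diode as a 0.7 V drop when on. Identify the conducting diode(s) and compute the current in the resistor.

Only D₂ conducts; I_R ≈ 22 mA

Assume both conduct. Then node N would need to be at both 7.6−0.7 = 6.9 V and 11−0.7 = 10.3 V, which is impossible.
Assume only D₂ conducts: V_N = 11 − 0.7 = 10.3 V, so I_R = 10.3/0.47 = 21.9 mA.
Check D₁: its anode-to-cathode voltage is 7.6 − 10.3 = -2.7 V < 0.7 V, so it is off. The assumption is consistent.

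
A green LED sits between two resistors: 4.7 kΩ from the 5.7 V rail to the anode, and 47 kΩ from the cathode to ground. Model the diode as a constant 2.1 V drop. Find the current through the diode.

The two resistors are in series with the diode, so KVL gives 5.7 = I·4.7 + 2.1 + I·47.
I = (5.7 − 2.1) / (4.7 + 47) kΩ = 3.6 / 51.7 = 0.0696 mA.

I ≈ 0.07 mA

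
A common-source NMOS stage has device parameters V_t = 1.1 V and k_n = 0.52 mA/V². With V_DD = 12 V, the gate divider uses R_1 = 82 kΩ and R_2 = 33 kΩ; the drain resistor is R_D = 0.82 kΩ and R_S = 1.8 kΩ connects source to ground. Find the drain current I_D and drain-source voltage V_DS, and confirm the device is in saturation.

I_D ≈ 0.52 mA, V_DS ≈ 11 V

V_G = V_DD·R_2/(R_1+R_2) = 12×33/115 = 3.44 V.
Assume saturation: I_D = (k_n/2)(V_GS − V_t)² with V_GS = V_G − I_D·R_S = 3.44 − 1.8·I_D.
Substituting gives 0.842·I_D² − 3.19·I_D + 1.43 = 0, with roots I_D = 0.518 or 3.27 mA.
The root I_D = 3.27 mA gives V_GS = -2.45 V ≤ V_t, so take I_D = 0.518 mA.
Then V_GS = 2.51 V and V_DS = V_DD − I_D(R_D+R_S) = 12 − 0.518×2.62 = 10.6 V.
Saturation requires V_DS ≥ V_GS − V_t = 1.41 V; 10.6 ≥ 1.41 ✓.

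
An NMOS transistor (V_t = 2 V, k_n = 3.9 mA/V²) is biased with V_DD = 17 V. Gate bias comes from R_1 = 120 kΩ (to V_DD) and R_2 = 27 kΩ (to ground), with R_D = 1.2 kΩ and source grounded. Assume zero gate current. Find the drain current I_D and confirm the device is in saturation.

V_G = V_DD·R_2/(R_1+R_2) = 17×27/147 = 3.12 V. With the source grounded, V_GS = V_G = 3.12 V.
Assume saturation: I_D = (k_n/2)(V_GS − V_t)² = (3.9/2)×(3.12 − 2)² = 1.95×1.12² = 2.46 mA.
V_DS = V_DD − I_D·R_D = 17 − 2.46×1.2 = 14.1 V.
Saturation requires V_DS ≥ V_GS − V_t = 1.12 V; 14.1 ≥ 1.12 ✓.

I_D ≈ 2.5 mA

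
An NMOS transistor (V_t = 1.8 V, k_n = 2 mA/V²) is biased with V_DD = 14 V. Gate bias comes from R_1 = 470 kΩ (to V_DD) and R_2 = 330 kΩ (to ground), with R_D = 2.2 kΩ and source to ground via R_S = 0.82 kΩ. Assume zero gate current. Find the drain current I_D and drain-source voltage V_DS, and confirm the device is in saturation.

I_D ≈ 2.8 mA, V_DS ≈ 5.5 V

V_G = V_DD·R_2/(R_1+R_2) = 14×330/800 = 5.78 V.
Assume saturation: I_D = (k_n/2)(V_GS − V_t)² with V_GS = V_G − I_D·R_S = 5.78 − 0.82·I_D.
Substituting gives 0.672·I_D² − 7.52·I_D + 15.8 = 0, with roots I_D = 2.81 or 8.38 mA.
The root I_D = 8.38 mA gives V_GS = -1.09 V ≤ V_t, so take I_D = 2.81 mA.
Then V_GS = 3.47 V and V_DS = V_DD − I_D(R_D+R_S) = 14 − 2.81×3.02 = 5.53 V.
Saturation requires V_DS ≥ V_GS − V_t = 1.67 V; 5.53 ≥ 1.67 ✓.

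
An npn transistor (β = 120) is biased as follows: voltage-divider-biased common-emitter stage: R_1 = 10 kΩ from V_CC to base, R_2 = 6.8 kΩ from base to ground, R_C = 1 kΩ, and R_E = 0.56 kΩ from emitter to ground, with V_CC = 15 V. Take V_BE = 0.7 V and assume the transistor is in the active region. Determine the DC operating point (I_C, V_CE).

Thevenize the base divider: V_Th = V_CC·R_2/(R_1+R_2) = 15×6.8/16.8 = 6.07 V, R_Th = R_1‖R_2 = 4.05 kΩ.
Base-emitter loop: V_Th = I_B·R_Th + V_BE + (β+1)I_B·R_E, so I_B = (6.07 − 0.7) / (4.05 + 121×0.56) = 0.0748 mA.
I_C = β·I_B = 120×0.0748 = 8.98 mA, and I_E = (β+1)I_B = 9.05 mA.
V_CE = V_CC − I_C·R_C − I_E·R_E = 15 − 8.98×1 − 9.05×0.56 = 0.955 V.
V_CE = 0.955 V > 0.2 V confirms active-region operation.

I_C ≈ 9 mA, V_CE ≈ 0.95 V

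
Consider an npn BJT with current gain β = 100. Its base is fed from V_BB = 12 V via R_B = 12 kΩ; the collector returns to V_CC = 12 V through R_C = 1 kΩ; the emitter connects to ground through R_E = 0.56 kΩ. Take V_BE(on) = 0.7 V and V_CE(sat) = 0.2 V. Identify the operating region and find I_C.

saturation; I_C ≈ 7.4 mA

Assume active: I_B = (12 − 0.7)/(12 + 101×0.56) = 0.165 mA, I_C = β·I_B = 16.5 mA.
Then V_CE = 12 − 16.5×1 − 16.6×0.56 = -13.8 V < 0.2 V — the active assumption fails.
Re-solve with V_CE = 0.2 V. KCL at the emitter: V_E/R_E = (V_BB−0.7−V_E)/R_B + (V_CC−0.2−V_E)/R_C, giving V_E = 4.44 V.
I_C = (V_CC − 0.2 − V_E)/R_C = (11.8 − 4.44)/1 = 7.36 mA.
Check: I_B = (11.3 − 4.44)/12 = 0.572 mA, and β·I_B = 57.2 mA > I_C, confirming saturation.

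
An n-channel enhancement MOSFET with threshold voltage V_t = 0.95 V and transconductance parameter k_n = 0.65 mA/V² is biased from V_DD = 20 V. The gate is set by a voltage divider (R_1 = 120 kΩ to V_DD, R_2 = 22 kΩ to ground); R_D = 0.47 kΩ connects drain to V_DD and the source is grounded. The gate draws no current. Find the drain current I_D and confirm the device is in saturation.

I_D ≈ 1.5 mA

V_G = V_DD·R_2/(R_1+R_2) = 20×22/142 = 3.1 V. With the source grounded, V_GS = V_G = 3.1 V.
Assume saturation: I_D = (k_n/2)(V_GS − V_t)² = (0.65/2)×(3.1 − 0.95)² = 0.325×2.15² = 1.5 mA.
V_DS = V_DD − I_D·R_D = 20 − 1.5×0.47 = 19.3 V.
Saturation requires V_DS ≥ V_GS − V_t = 2.15 V; 19.3 ≥ 2.15 ✓.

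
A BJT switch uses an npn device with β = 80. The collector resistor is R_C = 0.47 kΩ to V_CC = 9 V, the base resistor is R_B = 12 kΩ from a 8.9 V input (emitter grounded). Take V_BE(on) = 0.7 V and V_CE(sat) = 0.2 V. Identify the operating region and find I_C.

saturation; I_C ≈ 19 mA

Assume active: I_B = (8.9 − 0.7)/12 = 0.683 mA, giving I_C = β·I_B = 54.7 mA.
But then V_CE = 9 − 54.7×0.47 = -16.7 V < V_CE(sat) = 0.2 V — impossible in the active region.
So the transistor is saturated. With V_CE = 0.2 V, I_C = (V_CC − 0.2)/R_C = 8.8/0.47 = 18.7 mA.
Check: β·I_B = 54.7 mA > I_C = 18.7 mA, confirming saturation.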